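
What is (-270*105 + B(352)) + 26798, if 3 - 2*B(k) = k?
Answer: -3453/2 ≈ -1726.5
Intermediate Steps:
B(k) = 3/2 - k/2
(-270*105 + B(352)) + 26798 = (-270*105 + (3/2 - ½*352)) + 26798 = (-28350 + (3/2 - 176)) + 26798 = (-28350 - 349/2) + 26798 = -57049/2 + 26798 = -3453/2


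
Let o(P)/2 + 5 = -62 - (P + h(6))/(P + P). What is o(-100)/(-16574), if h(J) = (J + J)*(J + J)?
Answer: 3339/414350 ≈ 0.0080584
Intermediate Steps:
h(J) = 4*J**2 (h(J) = (2*J)*(2*J) = 4*J**2)
o(P) = -134 - (144 + P)/P (o(P) = -10 + 2*(-62 - (P + 4*6**2)/(P + P)) = -10 + 2*(-62 - (P + 4*36)/(2*P)) = -10 + 2*(-62 - (P + 144)*1/(2*P)) = -10 + 2*(-62 - (144 + P)*1/(2*P)) = -10 + 2*(-62 - (144 + P)/(2*P)) = -10 + (-124 - (144 + P)/P) = -134 - (144 + P)/P)
o(-100)/(-16574) = (-135 - 144/(-100))/(-16574) = (-135 - 144*(-1/100))*(-1/16574) = (-135 + 36/25)*(-1/16574) = -3339/25*(-1/16574) = 3339/414350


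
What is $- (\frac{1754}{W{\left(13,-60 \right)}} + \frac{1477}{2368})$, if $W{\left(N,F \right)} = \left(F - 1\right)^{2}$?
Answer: $- \frac{9649389}{8811328} \approx -1.0951$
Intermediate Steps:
$W{\left(N,F \right)} = \left(-1 + F\right)^{2}$
$- (\frac{1754}{W{\left(13,-60 \right)}} + \frac{1477}{2368}) = - (\frac{1754}{\left(-1 - 60\right)^{2}} + \frac{1477}{2368}) = - (\frac{1754}{\left(-61\right)^{2}} + 1477 \cdot \frac{1}{2368}) = - (\frac{1754}{3721} + \frac{1477}{2368}) = \left(-1\right) \frac{9649389}{8811328} = - \frac{9649389}{8811328}$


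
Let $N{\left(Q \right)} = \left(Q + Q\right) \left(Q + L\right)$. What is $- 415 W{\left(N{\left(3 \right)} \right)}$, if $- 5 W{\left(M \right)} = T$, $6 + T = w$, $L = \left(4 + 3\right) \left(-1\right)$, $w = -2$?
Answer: $-664$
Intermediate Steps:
$L = -7$ ($L = 7 \left(-1\right) = -7$)
$N{\left(Q \right)} = 2 Q \left(-7 + Q\right)$ ($N{\left(Q \right)} = \left(Q + Q\right) \left(Q - 7\right) = 2 Q \left(-7 + Q\right)$)
$T = -8$ ($T = -6 - 2 = -8$)
$W{\left(M \right)} = \frac{8}{5}$ ($W{\left(M \right)} = \left(- \frac{1}{5}\right) \left(-8\right) = \frac{8}{5}$)
$- 415 W{\left(N{\left(3 \right)} \right)} = \left(-415\right) \frac{8}{5} = -664$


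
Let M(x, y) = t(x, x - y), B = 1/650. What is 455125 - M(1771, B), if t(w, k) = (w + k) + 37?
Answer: 293504901/650 ≈ 4.5155e+5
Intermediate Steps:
B = 1/650 ≈ 0.0015385
t(w, k) = 37 + k + w (t(w, k) = (k + w) + 37 = 37 + k + w)
M(x, y) = 37 - y + 2*x (M(x, y) = 37 + (x - y) + x = 37 - y + 2*x)
455125 - M(1771, B) = 455125 - (37 - 1*1/650 + 2*1771) = 455125 - (37 - 1/650 + 3542) = 455125 - 1*2326349/650 = 455125 - 2326349/650 = 293504901/650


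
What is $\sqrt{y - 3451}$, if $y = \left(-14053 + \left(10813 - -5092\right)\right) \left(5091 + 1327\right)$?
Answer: $\sqrt{11882685} \approx 3447.1$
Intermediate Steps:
$y = 11886136$ ($y = \left(-14053 + \left(10813 + 5092\right)\right) 6418 = \left(-14053 + 15905\right) 6418 = 1852 \cdot 6418 = 11886136$)
$\sqrt{y - 3451} = \sqrt{11886136 - 3451} = \sqrt{11882685}$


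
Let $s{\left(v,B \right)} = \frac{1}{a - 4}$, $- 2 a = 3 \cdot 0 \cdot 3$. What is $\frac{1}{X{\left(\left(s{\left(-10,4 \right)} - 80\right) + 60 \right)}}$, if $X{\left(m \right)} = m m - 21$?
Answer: $\frac{16}{6225} \approx 0.0025703$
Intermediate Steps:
$a = 0$ ($a = - \frac{3 \cdot 0 \cdot 3}{2} = - \frac{0 \cdot 3}{2} = \left(- \frac{1}{2}\right) 0 = 0$)
$s{\left(v,B \right)} = - \frac{1}{4}$ ($s{\left(v,B \right)} = \frac{1}{0 - 4} = \frac{1}{-4} = - \frac{1}{4}$)
$X{\left(m \right)} = -21 + m^{2}$ ($X{\left(m \right)} = m^{2} - 21 = -21 + m^{2}$)
$\frac{1}{X{\left(\left(s{\left(-10,4 \right)} - 80\right) + 60 \right)}} = \frac{1}{-21 + \left(\left(- \frac{1}{4} - 80\right) + 60\right)^{2}} = \frac{1}{-21 + \left(- \frac{321}{4} + 60\right)^{2}} = \frac{1}{-21 + \left(- \frac{81}{4}\right)^{2}} = \frac{1}{-21 + \frac{6561}{16}} = \frac{1}{\frac{6225}{16}} = \frac{16}{6225}$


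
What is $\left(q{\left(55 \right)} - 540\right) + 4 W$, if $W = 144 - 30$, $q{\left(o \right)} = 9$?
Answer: $-75$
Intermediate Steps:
$W = 114$ ($W = 144 - 30 = 114$)
$\left(q{\left(55 \right)} - 540\right) + 4 W = \left(9 - 540\right) + 4 \cdot 114 = -531 + 456 = -75$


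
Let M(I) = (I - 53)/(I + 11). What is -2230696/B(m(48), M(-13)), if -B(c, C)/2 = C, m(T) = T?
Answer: 1115348/33 ≈ 33798.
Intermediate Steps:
M(I) = (-53 + I)/(11 + I)
B(c, C) = -2*C
-2230696/B(m(48), M(-13)) = -2230696*(-(11 - 13)/(2*(-53 - 13))) = -2230696/((-2*(-66)/(-2))) = -2230696/((-(-1)*(-66))) = -2230696/((-2*33)) = -2230696/(-66) = -2230696*(-1/66) = 1115348/33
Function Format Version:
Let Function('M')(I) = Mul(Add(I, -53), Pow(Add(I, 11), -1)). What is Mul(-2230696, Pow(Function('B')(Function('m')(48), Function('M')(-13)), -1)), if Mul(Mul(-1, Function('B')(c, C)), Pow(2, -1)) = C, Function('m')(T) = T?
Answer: Rational(1115348, 33) ≈ 33798.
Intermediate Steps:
Function('M')(I) = Mul(Pow(Add(11, I), -1), Add(-53, I)) (Function('M')(I) = Mul(Add(-53, I), Pow(Add(11, I), -1)) = Mul(Pow(Add(11, I), -1), Add(-53, I)))
Function('B')(c, C) = Mul(-2, C)
Mul(-2230696, Pow(Function('B')(Function('m')(48), Function('M')(-13)), -1)) = Mul(-2230696, Pow(Mul(-2, Mul(Pow(Add(11, -13), -1), Add(-53, -13))), -1)) = Mul(-2230696, Pow(Mul(-2, Mul(Pow(-2, -1), -66)), -1)) = Mul(-2230696, Pow(Mul(-2, Mul(Rational(-1, 2), -66)), -1)) = Mul(-2230696, Pow(Mul(-2, 33), -1)) = Mul(-2230696, Pow(-66, -1)) = Mul(-2230696, Rational(-1, 66)) = Rational(1115348, 33)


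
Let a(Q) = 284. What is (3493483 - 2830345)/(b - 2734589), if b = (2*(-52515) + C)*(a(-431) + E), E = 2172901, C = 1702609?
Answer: 331569/1735915992263 ≈ 1.9101e-7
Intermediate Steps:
b = 3471834719115 (b = (2*(-52515) + 1702609)*(284 + 2172901) = (-105030 + 1702609)*2173185 = 1597579*2173185 = 3471834719115)
(3493483 - 2830345)/(b - 2734589) = (3493483 - 2830345)/(3471834719115 - 2734589) = 663138/3471831984526 = 663138*(1/3471831984526) = 331569/1735915992263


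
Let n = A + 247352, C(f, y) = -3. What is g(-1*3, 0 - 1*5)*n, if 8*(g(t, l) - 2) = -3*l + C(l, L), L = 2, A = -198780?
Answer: 170002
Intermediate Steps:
g(t, l) = 13/8 - 3*l/8 (g(t, l) = 2 + (-3*l - 3)/8 = 2 + (-3 - 3*l)/8 = 2 + (-3/8 - 3*l/8) = 13/8 - 3*l/8)
n = 48572 (n = -198780 + 247352 = 48572)
g(-1*3, 0 - 1*5)*n = (13/8 - 3*(0 - 1*5)/8)*48572 = (13/8 - 3*(0 - 5)/8)*48572 = (13/8 - 3/8*(-5))*48572 = (13/8 + 15/8)*48572 = (7/2)*48572 = 170002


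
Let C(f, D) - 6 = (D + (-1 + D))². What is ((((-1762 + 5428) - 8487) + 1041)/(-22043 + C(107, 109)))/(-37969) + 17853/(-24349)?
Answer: -4245417658686/5790188474603 ≈ -0.73321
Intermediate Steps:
C(f, D) = 6 + (-1 + 2*D)² (C(f, D) = 6 + (D + (-1 + D))² = 6 + (-1 + 2*D)²)
((((-1762 + 5428) - 8487) + 1041)/(-22043 + C(107, 109)))/(-37969) + 17853/(-24349) = ((((-1762 + 5428) - 8487) + 1041)/(-22043 + (6 + (-1 + 2*109)²)))/(-37969) + 17853/(-24349) = (((3666 - 8487) + 1041)/(-22043 + (6 + (-1 + 218)²)))*(-1/37969) + 17853*(-1/24349) = ((-4821 + 1041)/(-22043 + (6 + 217²)))*(-1/37969) - 17853/24349 = -3780/(-22043 + (6 + 47089))*(-1/37969) - 17853/24349 = -3780/(-22043 + 47095)*(-1/37969) - 17853/24349 = -3780/25052*(-1/37969) - 17853/24349 = -3780*1/25052*(-1/37969) - 17853/24349 = -945/6263*(-1/37969) - 17853/24349 = 945/237799847 - 17853/24349 = -4245417658686/5790188474603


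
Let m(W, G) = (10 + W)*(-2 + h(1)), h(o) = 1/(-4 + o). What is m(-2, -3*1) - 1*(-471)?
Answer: 1357/3 ≈ 452.33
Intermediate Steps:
m(W, G) = -70/3 - 7*W/3 (m(W, G) = (10 + W)*(-2 + 1/(-4 + 1)) = (10 + W)*(-2 + 1/(-3)) = (10 + W)*(-2 - ⅓) = (10 + W)*(-7/3) = -70/3 - 7*W/3)
m(-2, -3*1) - 1*(-471) = (-70/3 - 7/3*(-2)) - 1*(-471) = (-70/3 + 14/3) + 471 = -56/3 + 471 = 1357/3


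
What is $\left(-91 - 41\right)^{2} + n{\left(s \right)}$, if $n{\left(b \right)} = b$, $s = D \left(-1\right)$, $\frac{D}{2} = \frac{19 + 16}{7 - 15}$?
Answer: $\frac{69731}{4} \approx 17433.0$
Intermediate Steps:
$D = - \frac{35}{4}$ ($D = 2 \frac{19 + 16}{7 - 15} = 2 \frac{35}{-8} = 2 \cdot 35 \left(- \frac{1}{8}\right) = 2 \left(- \frac{35}{8}\right) = - \frac{35}{4} \approx -8.75$)
$s = \frac{35}{4}$ ($s = \left(- \frac{35}{4}\right) \left(-1\right) = \frac{35}{4} \approx 8.75$)
$\left(-91 - 41\right)^{2} + n{\left(s \right)} = \left(-91 - 41\right)^{2} + \frac{35}{4} = \left(-132\right)^{2} + \frac{35}{4} = 17424 + \frac{35}{4} = \frac{69731}{4}$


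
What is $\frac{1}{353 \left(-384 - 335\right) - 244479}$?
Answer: $- \frac{1}{498286} \approx -2.0069 \cdot 10^{-6}$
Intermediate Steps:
$\frac{1}{353 \left(-384 - 335\right) - 244479} = \frac{1}{353 \left(-719\right) - 244479} = \frac{1}{-253807 - 244479} = \frac{1}{-498286} = - \frac{1}{498286}$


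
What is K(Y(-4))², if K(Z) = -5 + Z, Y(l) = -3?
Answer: 64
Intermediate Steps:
K(Y(-4))² = (-5 - 3)² = (-8)² = 64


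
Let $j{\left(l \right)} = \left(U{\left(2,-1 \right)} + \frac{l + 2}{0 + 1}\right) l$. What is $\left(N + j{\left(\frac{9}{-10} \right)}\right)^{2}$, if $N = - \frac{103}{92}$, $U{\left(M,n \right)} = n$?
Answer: $\frac{1934881}{1322500} \approx 1.463$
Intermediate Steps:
$j{\left(l \right)} = l \left(1 + l\right)$ ($j{\left(l \right)} = \left(-1 + \frac{l + 2}{0 + 1}\right) l = \left(-1 + \frac{2 + l}{1}\right) l = \left(-1 + \left(2 + l\right) 1\right) l = \left(-1 + \left(2 + l\right)\right) l = \left(1 + l\right) l = l \left(1 + l\right)$)
$N = - \frac{103}{92}$ ($N = \left(-103\right) \frac{1}{92} = - \frac{103}{92} \approx -1.1196$)
$\left(N + j{\left(\frac{9}{-10} \right)}\right)^{2} = \left(- \frac{103}{92} + \frac{9}{-10} \left(1 + \frac{9}{-10}\right)\right)^{2} = \left(- \frac{103}{92} + 9 \left(- \frac{1}{10}\right) \left(1 + 9 \left(- \frac{1}{10}\right)\right)\right)^{2} = \left(- \frac{103}{92} - \frac{9 \left(1 - \frac{9}{10}\right)}{10}\right)^{2} = \left(- \frac{103}{92} - \frac{9}{100}\right)^{2} = \left(- \frac{1391}{1150}\right)^{2} = \frac{1934881}{1322500}$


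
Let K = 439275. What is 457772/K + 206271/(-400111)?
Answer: 92549919167/175758759525 ≈ 0.52657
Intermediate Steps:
457772/K + 206271/(-400111) = 457772/439275 + 206271/(-400111) = 457772*(1/439275) + 206271*(-1/400111) = 457772/439275 - 206271/400111 = 92549919167/175758759525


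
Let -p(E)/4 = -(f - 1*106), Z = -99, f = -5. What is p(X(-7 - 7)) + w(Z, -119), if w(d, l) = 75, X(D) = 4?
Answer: -369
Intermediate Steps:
p(E) = -444 (p(E) = -(-4)*(-5 - 1*106) = -(-4)*(-5 - 106) = -(-4)*(-111) = -4*111 = -444)
p(X(-7 - 7)) + w(Z, -119) = -444 + 75 = -369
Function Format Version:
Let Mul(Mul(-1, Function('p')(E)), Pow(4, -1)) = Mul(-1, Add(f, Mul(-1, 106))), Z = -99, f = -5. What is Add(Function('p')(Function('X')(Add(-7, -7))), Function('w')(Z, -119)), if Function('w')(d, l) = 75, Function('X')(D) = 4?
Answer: -369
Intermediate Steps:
Function('p')(E) = -444 (Function('p')(E) = Mul(-4, Mul(-1, Add(-5, Mul(-1, 106)))) = Mul(-4, Mul(-1, Add(-5, -106))) = Mul(-4, Mul(-1, -111)) = Mul(-4, 111) = -444)
Add(Function('p')(Function('X')(Add(-7, -7))), Function('w')(Z, -119)) = Add(-444, 75) = -369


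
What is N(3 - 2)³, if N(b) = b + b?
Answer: 8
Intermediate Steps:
N(b) = 2*b
N(3 - 2)³ = (2*(3 - 2))³ = (2*1)³ = 2³ = 8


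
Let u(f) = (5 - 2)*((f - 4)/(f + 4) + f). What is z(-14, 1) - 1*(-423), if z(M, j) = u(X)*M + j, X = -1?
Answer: 536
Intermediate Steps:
u(f) = 3*f + 3*(-4 + f)/(4 + f) (u(f) = 3*((-4 + f)/(4 + f) + f) = 3*(f + (-4 + f)/(4 + f)) = 3*f + 3*(-4 + f)/(4 + f))
z(M, j) = j - 8*M (z(M, j) = (3*(-4 + (-1)**2 + 5*(-1))/(4 - 1))*M + j = (3*(-4 + 1 - 5)/3)*M + j = (3*(1/3)*(-8))*M + j = -8*M + j = j - 8*M)
z(-14, 1) - 1*(-423) = (1 - 8*(-14)) - 1*(-423) = (1 + 112) + 423 = 113 + 423 = 536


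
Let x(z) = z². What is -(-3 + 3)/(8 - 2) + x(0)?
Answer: 0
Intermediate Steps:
-(-3 + 3)/(8 - 2) + x(0) = -(-3 + 3)/(8 - 2) + 0² = -0/6 + 0 = -1*0 + 0 = 0 + 0 = 0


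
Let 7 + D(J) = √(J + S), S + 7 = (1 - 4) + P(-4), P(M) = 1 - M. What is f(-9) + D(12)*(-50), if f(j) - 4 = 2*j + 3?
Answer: 339 - 50*√7 ≈ 206.71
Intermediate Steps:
f(j) = 7 + 2*j (f(j) = 4 + (2*j + 3) = 4 + (3 + 2*j) = 7 + 2*j)
S = -5 (S = -7 + ((1 - 4) + (1 - 1*(-4))) = -7 + (-3 + (1 + 4)) = -7 + (-3 + 5) = -7 + 2 = -5)
D(J) = -7 + √(-5 + J) (D(J) = -7 + √(J - 5) = -7 + √(-5 + J))
f(-9) + D(12)*(-50) = (7 + 2*(-9)) + (-7 + √(-5 + 12))*(-50) = (7 - 18) + (-7 + √7)*(-50) = -11 + (350 - 50*√7) = 339 - 50*√7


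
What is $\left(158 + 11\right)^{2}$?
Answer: $28561$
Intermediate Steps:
$\left(158 + 11\right)^{2} = 169^{2} = 28561$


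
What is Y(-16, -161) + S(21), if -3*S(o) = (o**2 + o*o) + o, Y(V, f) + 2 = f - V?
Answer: -448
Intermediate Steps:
Y(V, f) = -2 + f - V (Y(V, f) = -2 + (f - V) = -2 + f - V)
S(o) = -2*o**2/3 - o/3 (S(o) = -((o**2 + o*o) + o)/3 = -((o**2 + o**2) + o)/3 = -(2*o**2 + o)/3 = -(o + 2*o**2)/3 = -2*o**2/3 - o/3)
Y(-16, -161) + S(21) = (-2 - 161 - 1*(-16)) - 1/3*21*(1 + 2*21) = (-2 - 161 + 16) - 1/3*21*(1 + 42) = -147 - 1/3*21*43 = -147 - 301 = -448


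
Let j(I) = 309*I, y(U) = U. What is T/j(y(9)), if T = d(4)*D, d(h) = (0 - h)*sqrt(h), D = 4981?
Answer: -39848/2781 ≈ -14.329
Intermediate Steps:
d(h) = -h**(3/2) (d(h) = (-h)*sqrt(h) = -h**(3/2))
T = -39848 (T = -4**(3/2)*4981 = -1*8*4981 = -8*4981 = -39848)
T/j(y(9)) = -39848/(309*9) = -39848/2781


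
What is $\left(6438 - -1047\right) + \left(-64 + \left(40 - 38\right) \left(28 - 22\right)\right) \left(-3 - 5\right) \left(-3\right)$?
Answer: $6237$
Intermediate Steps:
$\left(6438 - -1047\right) + \left(-64 + \left(40 - 38\right) \left(28 - 22\right)\right) \left(-3 - 5\right) \left(-3\right) = \left(6438 + 1047\right) + \left(-64 + 2 \cdot 6\right) \left(\left(-8\right) \left(-3\right)\right) = 7485 + \left(-64 + 12\right) 24 = 7485 - 1248 = 6237$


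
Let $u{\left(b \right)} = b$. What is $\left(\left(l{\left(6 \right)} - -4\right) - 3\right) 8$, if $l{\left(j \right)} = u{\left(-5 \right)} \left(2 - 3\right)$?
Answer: $48$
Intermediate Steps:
$l{\left(j \right)} = 5$ ($l{\left(j \right)} = - 5 \left(2 - 3\right) = \left(-5\right) \left(-1\right) = 5$)
$\left(\left(l{\left(6 \right)} - -4\right) - 3\right) 8 = \left(\left(5 - -4\right) - 3\right) 8 = \left(\left(5 + 4\right) - 3\right) 8 = \left(9 - 3\right) 8 = 6 \cdot 8 = 48$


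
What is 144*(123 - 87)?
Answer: 5184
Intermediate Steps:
144*(123 - 87) = 144*36 = 5184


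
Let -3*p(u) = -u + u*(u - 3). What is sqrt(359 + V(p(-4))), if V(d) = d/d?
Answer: 6*sqrt(10) ≈ 18.974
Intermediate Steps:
p(u) = u/3 - u*(-3 + u)/3 (p(u) = -(-u + u*(u - 3))/3 = -(-u + u*(-3 + u))/3 = u/3 - u*(-3 + u)/3)
V(d) = 1
sqrt(359 + V(p(-4))) = sqrt(359 + 1) = sqrt(360) = 6*sqrt(10)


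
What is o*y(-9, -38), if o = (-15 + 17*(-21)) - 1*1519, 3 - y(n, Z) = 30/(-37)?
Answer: -266631/37 ≈ -7206.2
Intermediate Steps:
y(n, Z) = 141/37 (y(n, Z) = 3 - 30/(-37) = 3 - 30*(-1)/37 = 3 - 1*(-30/37) = 3 + 30/37 = 141/37)
o = -1891 (o = (-15 - 357) - 1519 = -372 - 1519 = -1891)
o*y(-9, -38) = -1891*141/37 = -266631/37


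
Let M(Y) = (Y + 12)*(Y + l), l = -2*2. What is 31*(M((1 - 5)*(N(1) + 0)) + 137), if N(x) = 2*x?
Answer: 2759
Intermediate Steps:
l = -4
M(Y) = (-4 + Y)*(12 + Y) (M(Y) = (Y + 12)*(Y - 4) = (12 + Y)*(-4 + Y) = (-4 + Y)*(12 + Y))
31*(M((1 - 5)*(N(1) + 0)) + 137) = 31*((-48 + ((1 - 5)*(2*1 + 0))² + 8*((1 - 5)*(2*1 + 0))) + 137) = 31*((-48 + (-4*(2 + 0))² + 8*(-4*(2 + 0))) + 137) = 31*((-48 + (-4*2)² + 8*(-4*2)) + 137) = 31*((-48 + (-8)² + 8*(-8)) + 137) = 31*((-48 + 64 - 64) + 137) = 31*(-48 + 137) = 31*89 = 2759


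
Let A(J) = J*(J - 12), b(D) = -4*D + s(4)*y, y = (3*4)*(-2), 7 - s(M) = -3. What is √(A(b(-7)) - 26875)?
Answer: √20613 ≈ 143.57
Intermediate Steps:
s(M) = 10 (s(M) = 7 - 1*(-3) = 7 + 3 = 10)
y = -24 (y = 12*(-2) = -24)
b(D) = -240 - 4*D (b(D) = -4*D + 10*(-24) = -4*D - 240 = -240 - 4*D)
A(J) = J*(-12 + J)
√(A(b(-7)) - 26875) = √((-240 - 4*(-7))*(-12 + (-240 - 4*(-7))) - 26875) = √((-240 + 28)*(-12 + (-240 + 28)) - 26875) = √(-212*(-12 - 212) - 26875) = √(-212*(-224) - 26875) = √(47488 - 26875) = √20613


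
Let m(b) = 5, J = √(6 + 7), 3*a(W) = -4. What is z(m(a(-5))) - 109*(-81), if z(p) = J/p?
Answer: 8829 + √13/5 ≈ 8829.7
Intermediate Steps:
a(W) = -4/3 (a(W) = (⅓)*(-4) = -4/3)
J = √13 ≈ 3.6056
z(p) = √13/p
z(m(a(-5))) - 109*(-81) = √13/5 - 109*(-81) = √13*(⅕) + 8829 = √13/5 + 8829 = 8829 + √13/5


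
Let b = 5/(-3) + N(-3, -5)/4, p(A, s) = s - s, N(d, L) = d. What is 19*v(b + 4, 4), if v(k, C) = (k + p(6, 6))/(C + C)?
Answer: 361/96 ≈ 3.7604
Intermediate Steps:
p(A, s) = 0
b = -29/12 (b = 5/(-3) - 3/4 = 5*(-⅓) - 3*¼ = -5/3 - ¾ = -29/12 ≈ -2.4167)
v(k, C) = k/(2*C) (v(k, C) = (k + 0)/(C + C) = k/((2*C)) = k*(1/(2*C)) = k/(2*C))
19*v(b + 4, 4) = 19*((½)*(-29/12 + 4)/4) = 19*((½)*(19/12)*(¼)) = 19*(19/96) = 361/96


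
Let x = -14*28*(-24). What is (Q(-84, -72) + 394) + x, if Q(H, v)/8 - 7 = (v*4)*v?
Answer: 175746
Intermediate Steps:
Q(H, v) = 56 + 32*v² (Q(H, v) = 56 + 8*((v*4)*v) = 56 + 8*((4*v)*v) = 56 + 8*(4*v²) = 56 + 32*v²)
x = 9408 (x = -392*(-24) = 9408)
(Q(-84, -72) + 394) + x = ((56 + 32*(-72)²) + 394) + 9408 = ((56 + 32*5184) + 394) + 9408 = ((56 + 165888) + 394) + 9408 = (165944 + 394) + 9408 = 166338 + 9408 = 175746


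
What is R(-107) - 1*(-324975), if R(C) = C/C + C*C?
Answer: 336425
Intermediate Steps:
R(C) = 1 + C²
R(-107) - 1*(-324975) = (1 + (-107)²) - 1*(-324975) = (1 + 11449) + 324975 = 11450 + 324975 = 336425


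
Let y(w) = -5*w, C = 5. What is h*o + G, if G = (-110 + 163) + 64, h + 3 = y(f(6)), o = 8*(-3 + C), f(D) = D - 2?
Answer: -251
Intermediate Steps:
f(D) = -2 + D
o = 16 (o = 8*(-3 + 5) = 8*2 = 16)
h = -23 (h = -3 - 5*(-2 + 6) = -3 - 5*4 = -3 - 20 = -23)
G = 117 (G = 53 + 64 = 117)
h*o + G = -23*16 + 117 = -368 + 117 = -251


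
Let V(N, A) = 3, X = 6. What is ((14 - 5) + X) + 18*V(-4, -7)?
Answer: 69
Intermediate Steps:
((14 - 5) + X) + 18*V(-4, -7) = ((14 - 5) + 6) + 18*3 = (9 + 6) + 54 = 15 + 54 = 69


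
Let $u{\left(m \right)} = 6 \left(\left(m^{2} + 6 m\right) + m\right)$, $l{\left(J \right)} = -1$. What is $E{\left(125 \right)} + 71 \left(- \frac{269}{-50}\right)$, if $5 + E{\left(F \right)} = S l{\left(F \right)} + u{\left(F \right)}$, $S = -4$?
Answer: $\frac{4969049}{50} \approx 99381.0$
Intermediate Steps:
$u{\left(m \right)} = 6 m^{2} + 42 m$ ($u{\left(m \right)} = 6 \left(m^{2} + 7 m\right) = 6 m^{2} + 42 m$)
$E{\left(F \right)} = -1 + 6 F \left(7 + F\right)$ ($E{\left(F \right)} = -5 + \left(\left(-4\right) \left(-1\right) + 6 F \left(7 + F\right)\right) = -5 + \left(4 + 6 F \left(7 + F\right)\right) = -1 + 6 F \left(7 + F\right)$)
$E{\left(125 \right)} + 71 \left(- \frac{269}{-50}\right) = \left(-1 + 6 \cdot 125 \left(7 + 125\right)\right) + 71 \left(- \frac{269}{-50}\right) = \left(-1 + 6 \cdot 125 \cdot 132\right) + 71 \left(\left(-269\right) \left(- \frac{1}{50}\right)\right) = \left(-1 + 99000\right) + 71 \cdot \frac{269}{50} = 98999 + \frac{19099}{50} = \frac{4969049}{50}$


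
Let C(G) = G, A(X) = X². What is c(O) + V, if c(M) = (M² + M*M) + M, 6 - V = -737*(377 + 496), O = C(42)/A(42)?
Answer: 283742498/441 ≈ 6.4341e+5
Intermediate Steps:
O = 1/42 (O = 42/(42²) = 42/1764 = 42*(1/1764) = 1/42 ≈ 0.023810)
V = 643407 (V = 6 - (-737)*(377 + 496) = 6 - (-737)*873 = 6 - 1*(-643401) = 6 + 643401 = 643407)
c(M) = M + 2*M² (c(M) = (M² + M²) + M = 2*M² + M = M + 2*M²)
c(O) + V = (1 + 2*(1/42))/42 + 643407 = (1 + 1/21)/42 + 643407 = (1/42)*(22/21) + 643407 = 11/441 + 643407 = 283742498/441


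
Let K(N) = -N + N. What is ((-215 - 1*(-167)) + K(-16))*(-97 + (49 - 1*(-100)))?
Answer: -2496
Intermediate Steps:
K(N) = 0
((-215 - 1*(-167)) + K(-16))*(-97 + (49 - 1*(-100))) = ((-215 - 1*(-167)) + 0)*(-97 + (49 - 1*(-100))) = ((-215 + 167) + 0)*(-97 + (49 + 100)) = (-48 + 0)*(-97 + 149) = -48*52 = -2496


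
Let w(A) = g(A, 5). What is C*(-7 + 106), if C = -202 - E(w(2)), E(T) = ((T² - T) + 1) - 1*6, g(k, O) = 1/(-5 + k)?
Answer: -19547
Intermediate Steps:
w(A) = 1/(-5 + A)
E(T) = -5 + T² - T (E(T) = (1 + T² - T) - 6 = -5 + T² - T)
C = -1777/9 (C = -202 - (-5 + (1/(-5 + 2))² - 1/(-5 + 2)) = -202 - (-5 + (1/(-3))² - 1/(-3)) = -202 - (-5 + (-⅓)² - 1*(-⅓)) = -202 - (-5 + ⅑ + ⅓) = -202 - 1*(-41/9) = -202 + 41/9 = -1777/9 ≈ -197.44)
C*(-7 + 106) = -1777*(-7 + 106)/9 = -1777/9*99 = -19547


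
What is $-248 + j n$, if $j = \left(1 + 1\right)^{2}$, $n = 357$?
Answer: $1180$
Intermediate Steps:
$j = 4$ ($j = 2^{2} = 4$)
$-248 + j n = -248 + 4 \cdot 357 = -248 + 1428 = 1180$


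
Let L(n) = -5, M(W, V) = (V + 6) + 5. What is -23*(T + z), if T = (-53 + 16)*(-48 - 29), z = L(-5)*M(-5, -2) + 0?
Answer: -64492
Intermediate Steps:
M(W, V) = 11 + V (M(W, V) = (6 + V) + 5 = 11 + V)
z = -45 (z = -5*(11 - 2) + 0 = -5*9 + 0 = -45 + 0 = -45)
T = 2849 (T = -37*(-77) = 2849)
-23*(T + z) = -23*(2849 - 45) = -23*2804 = -64492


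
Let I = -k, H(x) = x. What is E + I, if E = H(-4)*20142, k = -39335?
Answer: -41233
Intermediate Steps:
I = 39335 (I = -1*(-39335) = 39335)
E = -80568 (E = -4*20142 = -80568)
E + I = -80568 + 39335 = -41233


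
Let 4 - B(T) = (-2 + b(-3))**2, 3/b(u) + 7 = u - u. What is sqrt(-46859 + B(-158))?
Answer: 2*I*sqrt(574046)/7 ≈ 216.47*I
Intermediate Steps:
b(u) = -3/7 (b(u) = 3/(-7 + (u - u)) = 3/(-7 + 0) = 3/(-7) = 3*(-1/7) = -3/7)
B(T) = -93/49 (B(T) = 4 - (-2 - 3/7)**2 = 4 - (-17/7)**2 = 4 - 1*289/49 = 4 - 289/49 = -93/49)
sqrt(-46859 + B(-158)) = sqrt(-46859 - 93/49) = sqrt(-2296184/49) = 2*I*sqrt(574046)/7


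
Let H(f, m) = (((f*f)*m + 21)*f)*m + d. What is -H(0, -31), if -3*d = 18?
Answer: 6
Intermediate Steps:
d = -6 (d = -⅓*18 = -6)
H(f, m) = -6 + f*m*(21 + m*f²) (H(f, m) = (((f*f)*m + 21)*f)*m - 6 = ((f²*m + 21)*f)*m - 6 = ((m*f² + 21)*f)*m - 6 = ((21 + m*f²)*f)*m - 6 = (f*(21 + m*f²))*m - 6 = f*m*(21 + m*f²) - 6 = -6 + f*m*(21 + m*f²))
-H(0, -31) = -(-6 + 0³*(-31)² + 21*0*(-31)) = -(-6 + 0*961 + 0) = -(-6 + 0 + 0) = -1*(-6) = 6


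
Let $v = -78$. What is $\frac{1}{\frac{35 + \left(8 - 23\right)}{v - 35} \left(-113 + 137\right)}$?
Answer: $- \frac{113}{480} \approx -0.23542$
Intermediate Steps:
$\frac{1}{\frac{35 + \left(8 - 23\right)}{v - 35} \left(-113 + 137\right)} = \frac{1}{\frac{35 + \left(8 - 23\right)}{-78 - 35} \left(-113 + 137\right)} = \frac{1}{\frac{35 + \left(8 - 23\right)}{-113} \cdot 24} = \frac{1}{\left(35 - 15\right) \left(- \frac{1}{113}\right) 24} = \frac{1}{20 \left(- \frac{1}{113}\right) 24} = \frac{1}{\left(- \frac{20}{113}\right) 24} = \frac{1}{- \frac{480}{113}} = - \frac{113}{480}$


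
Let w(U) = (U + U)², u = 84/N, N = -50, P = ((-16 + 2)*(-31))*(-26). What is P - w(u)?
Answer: -7059556/625 ≈ -11295.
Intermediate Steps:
P = -11284 (P = -14*(-31)*(-26) = 434*(-26) = -11284)
u = -42/25 (u = 84/(-50) = 84*(-1/50) = -42/25 ≈ -1.6800)
w(U) = 4*U² (w(U) = (2*U)² = 4*U²)
P - w(u) = -11284 - 4*(-42/25)² = -11284 - 4*1764/625 = -11284 - 1*7056/625 = -11284 - 7056/625 = -7059556/625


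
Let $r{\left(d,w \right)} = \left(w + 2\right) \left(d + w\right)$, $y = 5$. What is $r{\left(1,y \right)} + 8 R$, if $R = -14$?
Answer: $-70$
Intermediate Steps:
$r{\left(d,w \right)} = \left(2 + w\right) \left(d + w\right)$
$r{\left(1,y \right)} + 8 R = \left(5^{2} + 2 \cdot 1 + 2 \cdot 5 + 1 \cdot 5\right) + 8 \left(-14\right) = \left(25 + 2 + 10 + 5\right) - 112 = 42 - 112 = -70$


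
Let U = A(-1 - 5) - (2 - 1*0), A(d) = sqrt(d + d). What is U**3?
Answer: 64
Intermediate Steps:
A(d) = sqrt(2)*sqrt(d) (A(d) = sqrt(2*d) = sqrt(2)*sqrt(d))
U = -2 + 2*I*sqrt(3) (U = sqrt(2)*sqrt(-1 - 5) - (2 - 1*0) = sqrt(2)*sqrt(-6) - (2 + 0) = sqrt(2)*(I*sqrt(6)) - 1*2 = 2*I*sqrt(3) - 2 = -2 + 2*I*sqrt(3) ≈ -2.0 + 3.4641*I)
U**3 = (-2 + 2*I*sqrt(3))**3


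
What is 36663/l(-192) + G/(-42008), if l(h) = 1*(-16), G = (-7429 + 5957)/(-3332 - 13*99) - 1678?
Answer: -889222432227/388069904 ≈ -2291.4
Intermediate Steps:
G = -7749210/4619 (G = -1472/(-3332 - 1287) - 1678 = -1472/(-4619) - 1678 = -1472*(-1/4619) - 1678 = 1472/4619 - 1678 = -7749210/4619 ≈ -1677.7)
l(h) = -16
36663/l(-192) + G/(-42008) = 36663/(-16) - 7749210/4619/(-42008) = 36663*(-1/16) - 7749210/4619*(-1/42008) = -36663/16 + 3874605/97017476 = -889222432227/388069904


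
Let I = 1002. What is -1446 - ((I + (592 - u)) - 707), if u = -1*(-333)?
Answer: -2000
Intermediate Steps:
u = 333
-1446 - ((I + (592 - u)) - 707) = -1446 - ((1002 + (592 - 1*333)) - 707) = -1446 - ((1002 + (592 - 333)) - 707) = -1446 - ((1002 + 259) - 707) = -1446 - (1261 - 707) = -1446 - 1*554 = -1446 - 554 = -2000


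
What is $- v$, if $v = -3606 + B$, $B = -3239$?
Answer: $6845$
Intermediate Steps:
$v = -6845$ ($v = -3606 - 3239 = -6845$)
$- v = \left(-1\right) \left(-6845\right) = 6845$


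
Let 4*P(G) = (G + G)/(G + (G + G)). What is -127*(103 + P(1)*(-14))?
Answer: -38354/3 ≈ -12785.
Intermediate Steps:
P(G) = 1/6 (P(G) = ((G + G)/(G + (G + G)))/4 = ((2*G)/(G + 2*G))/4 = ((2*G)/((3*G)))/4 = ((2*G)*(1/(3*G)))/4 = (1/4)*(2/3) = 1/6)
-127*(103 + P(1)*(-14)) = -127*(103 + (1/6)*(-14)) = -127*(103 - 7/3) = -127*302/3 = -38354/3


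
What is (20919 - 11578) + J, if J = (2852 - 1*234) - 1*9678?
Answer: 2281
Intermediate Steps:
J = -7060 (J = (2852 - 234) - 9678 = 2618 - 9678 = -7060)
(20919 - 11578) + J = (20919 - 11578) - 7060 = 9341 - 7060 = 2281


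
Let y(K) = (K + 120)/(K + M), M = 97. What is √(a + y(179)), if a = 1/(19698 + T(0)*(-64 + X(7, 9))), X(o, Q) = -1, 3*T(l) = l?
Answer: √953209/938 ≈ 1.0409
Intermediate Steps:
T(l) = l/3
y(K) = (120 + K)/(97 + K) (y(K) = (K + 120)/(K + 97) = (120 + K)/(97 + K))
a = 1/19698 (a = 1/(19698 + ((⅓)*0)*(-64 - 1)) = 1/(19698 + 0*(-65)) = 1/(19698 + 0) = 1/19698 ≈ 5.0767e-5)
√(a + y(179)) = √(1/19698 + (120 + 179)/(97 + 179)) = √(1/19698 + 299/276) = √(1/19698 + (1/276)*299) = √(1/19698 + 13/12) = √(14227/13132) = √953209/938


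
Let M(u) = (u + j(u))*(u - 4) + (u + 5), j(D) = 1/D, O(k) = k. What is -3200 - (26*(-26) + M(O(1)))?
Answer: -2524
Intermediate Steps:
M(u) = 5 + u + (-4 + u)*(u + 1/u) (M(u) = (u + 1/u)*(u - 4) + (u + 5) = (u + 1/u)*(-4 + u) + (5 + u) = (-4 + u)*(u + 1/u) + (5 + u) = 5 + u + (-4 + u)*(u + 1/u))
-3200 - (26*(-26) + M(O(1))) = -3200 - (26*(-26) + (6 + 1**2 - 4/1 - 3*1)) = -3200 - (-676 + (6 + 1 - 4*1 - 3)) = -3200 - (-676 + (6 + 1 - 4 - 3)) = -3200 - (-676 + 0) = -3200 - 1*(-676) = -3200 + 676 = -2524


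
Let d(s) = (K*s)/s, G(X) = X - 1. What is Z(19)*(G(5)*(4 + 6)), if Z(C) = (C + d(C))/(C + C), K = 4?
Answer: 460/19 ≈ 24.211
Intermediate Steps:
G(X) = -1 + X
d(s) = 4 (d(s) = (4*s)/s = 4)
Z(C) = (4 + C)/(2*C) (Z(C) = (C + 4)/(C + C) = (4 + C)/((2*C)) = (4 + C)*(1/(2*C)) = (4 + C)/(2*C))
Z(19)*(G(5)*(4 + 6)) = ((1/2)*(4 + 19)/19)*((-1 + 5)*(4 + 6)) = ((1/2)*(1/19)*23)*(4*10) = (23/38)*40 = 460/19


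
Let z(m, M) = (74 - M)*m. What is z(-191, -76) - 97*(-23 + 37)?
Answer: -30008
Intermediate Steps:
z(m, M) = m*(74 - M)
z(-191, -76) - 97*(-23 + 37) = -191*(74 - 1*(-76)) - 97*(-23 + 37) = -191*(74 + 76) - 97*14 = -191*150 - 1*1358 = -28650 - 1358 = -30008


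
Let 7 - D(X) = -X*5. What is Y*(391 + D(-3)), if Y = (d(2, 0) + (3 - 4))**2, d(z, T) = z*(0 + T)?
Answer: 383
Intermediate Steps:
d(z, T) = T*z (d(z, T) = z*T = T*z)
D(X) = 7 + 5*X (D(X) = 7 - (-X)*5 = 7 - (-5)*X = 7 + 5*X)
Y = 1 (Y = (0*2 + (3 - 4))**2 = (0 - 1)**2 = (-1)**2 = 1)
Y*(391 + D(-3)) = 1*(391 + (7 + 5*(-3))) = 1*(391 + (7 - 15)) = 1*(391 - 8) = 1*383 = 383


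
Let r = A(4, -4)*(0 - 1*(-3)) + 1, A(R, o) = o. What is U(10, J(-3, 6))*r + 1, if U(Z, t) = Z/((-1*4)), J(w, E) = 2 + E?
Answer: 57/2 ≈ 28.500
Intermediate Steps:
U(Z, t) = -Z/4 (U(Z, t) = Z/(-4) = Z*(-¼) = -Z/4)
r = -11 (r = -4*(0 - 1*(-3)) + 1 = -4*(0 + 3) + 1 = -4*3 + 1 = -12 + 1 = -11)
U(10, J(-3, 6))*r + 1 = -¼*10*(-11) + 1 = -5/2*(-11) + 1 = 55/2 + 1 = 57/2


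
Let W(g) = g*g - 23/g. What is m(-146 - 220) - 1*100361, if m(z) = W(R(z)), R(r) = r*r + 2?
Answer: 2403828808895051/133958 ≈ 1.7945e+10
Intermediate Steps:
R(r) = 2 + r² (R(r) = r² + 2 = 2 + r²)
W(g) = g² - 23/g
m(z) = (-23 + (2 + z²)³)/(2 + z²)
m(-146 - 220) - 1*100361 = (-23 + (2 + (-146 - 220)²)³)/(2 + (-146 - 220)²) - 1*100361 = (-23 + (2 + (-366)²)³)/(2 + (-366)²) - 100361 = (-23 + (2 + 133956)³)/(2 + 133956) - 100361 = (-23 + 133958³)/133958 - 100361 = (-23 + 2403842253053912)/133958 - 100361 = (1/133958)*2403842253053889 - 100361 = 2403842253053889/133958 - 100361 = 2403828808895051/133958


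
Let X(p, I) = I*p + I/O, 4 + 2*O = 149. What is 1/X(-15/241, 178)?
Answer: -34945/301354 ≈ -0.11596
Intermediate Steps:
O = 145/2 (O = -2 + (½)*149 = -2 + 149/2 = 145/2 ≈ 72.500)
X(p, I) = 2*I/145 + I*p (X(p, I) = I*p + I/(145/2) = I*p + I*(2/145) = I*p + 2*I/145 = 2*I/145 + I*p)
1/X(-15/241, 178) = 1/((1/145)*178*(2 + 145*(-15/241))) = 1/((1/145)*178*(2 - 2175/241)) = 1/((1/145)*178*(-1693/241)) = 1/(-301354/34945) = -34945/301354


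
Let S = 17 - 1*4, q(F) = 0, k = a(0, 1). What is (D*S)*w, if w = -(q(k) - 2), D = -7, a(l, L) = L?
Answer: -182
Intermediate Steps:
k = 1
S = 13 (S = 17 - 4 = 13)
w = 2 (w = -(0 - 2) = -1*(-2) = 2)
(D*S)*w = -7*13*2 = -91*2 = -182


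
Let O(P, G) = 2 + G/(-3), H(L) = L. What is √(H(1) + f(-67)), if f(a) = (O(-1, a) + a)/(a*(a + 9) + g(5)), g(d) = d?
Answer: √14973865/3891 ≈ 0.99450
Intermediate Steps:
O(P, G) = 2 - G/3 (O(P, G) = 2 + G*(-⅓) = 2 - G/3)
f(a) = (2 + 2*a/3)/(5 + a*(9 + a)) (f(a) = ((2 - a/3) + a)/(a*(a + 9) + 5) = (2 + 2*a/3)/(a*(9 + a) + 5) = (2 + 2*a/3)/(5 + a*(9 + a)))
√(H(1) + f(-67)) = √(1 + 2*(3 - 67)/(3*(5 + (-67)² + 9*(-67)))) = √(1 + (⅔)*(-64)/(5 + 4489 - 603)) = √(1 + (⅔)*(-64)/3891) = √(1 + (⅔)*(1/3891)*(-64)) = √(1 - 128/11673) = √(11545/11673) = √14973865/3891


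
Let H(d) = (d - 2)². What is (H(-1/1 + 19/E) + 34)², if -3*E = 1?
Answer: 13205956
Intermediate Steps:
E = -⅓ (E = -⅓*1 = -⅓ ≈ -0.33333)
H(d) = (-2 + d)²
(H(-1/1 + 19/E) + 34)² = ((-2 + (-1/1 + 19/(-⅓)))² + 34)² = ((-2 + (-1*1 + 19*(-3)))² + 34)² = ((-2 + (-1 - 57))² + 34)² = ((-2 - 58)² + 34)² = ((-60)² + 34)² = (3600 + 34)² = 3634² = 13205956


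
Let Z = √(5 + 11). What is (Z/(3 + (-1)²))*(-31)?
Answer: -31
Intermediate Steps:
Z = 4 (Z = √16 = 4)
(Z/(3 + (-1)²))*(-31) = (4/(3 + (-1)²))*(-31) = (4/(3 + 1))*(-31) = (4/4)*(-31) = (4*(¼))*(-31) = 1*(-31) = -31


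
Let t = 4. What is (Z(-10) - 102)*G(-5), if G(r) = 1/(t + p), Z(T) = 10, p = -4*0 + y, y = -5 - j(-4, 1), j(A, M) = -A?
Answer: 92/5 ≈ 18.400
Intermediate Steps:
y = -9 (y = -5 - (-1)*(-4) = -5 - 1*4 = -5 - 4 = -9)
p = -9 (p = -4*0 - 9 = 0 - 9 = -9)
G(r) = -1/5 (G(r) = 1/(4 - 9) = 1/(-5) = -1/5)
(Z(-10) - 102)*G(-5) = (10 - 102)*(-1/5) = -92*(-1/5) = 92/5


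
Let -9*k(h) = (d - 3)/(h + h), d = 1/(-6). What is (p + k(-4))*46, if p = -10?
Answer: -99797/216 ≈ -462.02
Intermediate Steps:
d = -1/6 (d = 1*(-1/6) = -1/6 ≈ -0.16667)
k(h) = 19/(108*h) (k(h) = -(-1/6 - 3)/(9*(h + h)) = -(-19)/(54*(2*h)) = -(-19)*1/(2*h)/54 = -(-19)/(108*h) = 19/(108*h))
(p + k(-4))*46 = (-10 + (19/108)/(-4))*46 = (-10 + (19/108)*(-1/4))*46 = (-10 - 19/432)*46 = -4339/432*46 = -99797/216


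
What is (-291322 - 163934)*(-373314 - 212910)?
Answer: 266881993344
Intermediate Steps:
(-291322 - 163934)*(-373314 - 212910) = -455256*(-586224) = 266881993344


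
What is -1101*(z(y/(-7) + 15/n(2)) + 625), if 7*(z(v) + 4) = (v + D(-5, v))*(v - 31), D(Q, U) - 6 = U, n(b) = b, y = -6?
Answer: -413538903/686 ≈ -6.0283e+5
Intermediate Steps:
D(Q, U) = 6 + U
z(v) = -4 + (-31 + v)*(6 + 2*v)/7 (z(v) = -4 + ((v + (6 + v))*(v - 31))/7 = -4 + ((6 + 2*v)*(-31 + v))/7 = -4 + ((-31 + v)*(6 + 2*v))/7 = -4 + (-31 + v)*(6 + 2*v)/7)
-1101*(z(y/(-7) + 15/n(2)) + 625) = -1101*((-214/7 - 8*(-6/(-7) + 15/2) + 2*(-6/(-7) + 15/2)²/7) + 625) = -1101*((-214/7 - 8*(-6*(-⅐) + 15*(½)) + 2*(-6*(-⅐) + 15*(½))²/7) + 625) = -1101*((-214/7 - 8*(6/7 + 15/2) + 2*(6/7 + 15/2)²/7) + 625) = -1101*((-214/7 - 8*117/14 + 2*(117/14)²/7) + 625) = -1101*((-214/7 - 468/7 + (2/7)*(13689/196)) + 625) = -1101*((-214/7 - 468/7 + 13689/686) + 625) = -1101*(-53147/686 + 625) = -1101*375603/686 = -413538903/686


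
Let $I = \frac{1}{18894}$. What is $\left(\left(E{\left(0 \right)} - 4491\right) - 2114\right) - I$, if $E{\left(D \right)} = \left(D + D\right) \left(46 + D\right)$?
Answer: $- \frac{124794871}{18894} \approx -6605.0$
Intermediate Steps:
$E{\left(D \right)} = 2 D \left(46 + D\right)$
$I = \frac{1}{18894} \approx 5.2927 \cdot 10^{-5}$
$\left(\left(E{\left(0 \right)} - 4491\right) - 2114\right) - I = \left(\left(2 \cdot 0 \left(46 + 0\right) - 4491\right) - 2114\right) - \frac{1}{18894} = \left(\left(2 \cdot 0 \cdot 46 - 4491\right) - 2114\right) - \frac{1}{18894} = \left(\left(0 - 4491\right) - 2114\right) - \frac{1}{18894} = \left(-4491 - 2114\right) - \frac{1}{18894} = -6605 - \frac{1}{18894} = - \frac{124794871}{18894}$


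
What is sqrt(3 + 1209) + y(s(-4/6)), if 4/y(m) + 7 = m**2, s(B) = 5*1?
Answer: 2/9 + 2*sqrt(303) ≈ 35.036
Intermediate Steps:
s(B) = 5
y(m) = 4/(-7 + m**2)
sqrt(3 + 1209) + y(s(-4/6)) = sqrt(3 + 1209) + 4/(-7 + 5**2) = sqrt(1212) + 4/(-7 + 25) = 2*sqrt(303) + 4/18 = 2*sqrt(303) + 4*(1/18) = 2*sqrt(303) + 2/9 = 2/9 + 2*sqrt(303)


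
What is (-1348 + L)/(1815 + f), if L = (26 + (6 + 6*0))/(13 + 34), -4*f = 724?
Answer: -31662/38399 ≈ -0.82455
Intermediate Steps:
f = -181 (f = -1/4*724 = -181)
L = 32/47 (L = (26 + (6 + 0))/47 = (26 + 6)/47 = (1/47)*32 = 32/47 ≈ 0.68085)
(-1348 + L)/(1815 + f) = (-1348 + 32/47)/(1815 - 181) = -63324/47/1634 = -63324/47*1/1634 = -31662/38399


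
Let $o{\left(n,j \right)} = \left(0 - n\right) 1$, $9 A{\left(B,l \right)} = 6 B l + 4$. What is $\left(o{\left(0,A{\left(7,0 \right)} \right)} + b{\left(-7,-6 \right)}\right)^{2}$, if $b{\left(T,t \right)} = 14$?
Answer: $196$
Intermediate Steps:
$A{\left(B,l \right)} = \frac{4}{9} + \frac{2 B l}{3}$ ($A{\left(B,l \right)} = \frac{6 B l + 4}{9} = \frac{4 + 6 B l}{9} = \frac{4}{9} + \frac{2 B l}{3}$)
$o{\left(n,j \right)} = - n$ ($o{\left(n,j \right)} = - n 1 = - n$)
$\left(o{\left(0,A{\left(7,0 \right)} \right)} + b{\left(-7,-6 \right)}\right)^{2} = \left(\left(-1\right) 0 + 14\right)^{2} = \left(0 + 14\right)^{2} = 14^{2} = 196$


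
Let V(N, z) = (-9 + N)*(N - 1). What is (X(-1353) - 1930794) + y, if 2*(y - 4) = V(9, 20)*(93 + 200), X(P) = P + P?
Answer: -1933496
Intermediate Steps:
V(N, z) = (-1 + N)*(-9 + N) (V(N, z) = (-9 + N)*(-1 + N) = (-1 + N)*(-9 + N))
X(P) = 2*P
y = 4 (y = 4 + ((9 + 9² - 10*9)*(93 + 200))/2 = 4 + ((9 + 81 - 90)*293)/2 = 4 + (0*293)/2 = 4 + (½)*0 = 4 + 0 = 4)
(X(-1353) - 1930794) + y = (2*(-1353) - 1930794) + 4 = (-2706 - 1930794) + 4 = -1933500 + 4 = -1933496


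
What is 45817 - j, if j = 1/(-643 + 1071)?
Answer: 19609675/428 ≈ 45817.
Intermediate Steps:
j = 1/428 ≈ 0.0023364
45817 - j = 45817 - 1*1/428 = 45817 - 1/428 = 19609675/428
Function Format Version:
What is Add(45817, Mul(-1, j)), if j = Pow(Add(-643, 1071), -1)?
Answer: Rational(19609675, 428) ≈ 45817.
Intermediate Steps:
j = Rational(1, 428) (j = Pow(428, -1) = Rational(1, 428) ≈ 0.0023364)
Add(45817, Mul(-1, j)) = Add(45817, Mul(-1, Rational(1, 428))) = Add(45817, Rational(-1, 428)) = Rational(19609675, 428)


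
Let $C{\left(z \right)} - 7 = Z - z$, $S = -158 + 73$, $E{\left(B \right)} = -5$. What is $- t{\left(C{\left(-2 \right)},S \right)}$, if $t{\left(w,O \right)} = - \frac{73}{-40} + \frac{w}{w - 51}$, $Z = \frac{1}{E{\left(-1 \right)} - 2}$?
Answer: $- \frac{3811}{2360} \approx -1.6148$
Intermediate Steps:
$Z = - \frac{1}{7}$ ($Z = \frac{1}{-5 - 2} = \frac{1}{-7} = - \frac{1}{7} \approx -0.14286$)
$S = -85$
$C{\left(z \right)} = \frac{48}{7} - z$ ($C{\left(z \right)} = 7 - \left(\frac{1}{7} + z\right) = \frac{48}{7} - z$)
$t{\left(w,O \right)} = \frac{73}{40} + \frac{w}{-51 + w}$ ($t{\left(w,O \right)} = \left(-73\right) \left(- \frac{1}{40}\right) + \frac{w}{-51 + w} = \frac{73}{40} + \frac{w}{-51 + w}$)
$- t{\left(C{\left(-2 \right)},S \right)} = - \frac{-3723 + 113 \left(\frac{48}{7} - -2\right)}{40 \left(-51 + \left(\frac{48}{7} - -2\right)\right)} = - \frac{-3723 + 113 \left(\frac{48}{7} + 2\right)}{40 \left(-51 + \left(\frac{48}{7} + 2\right)\right)} = - \frac{-3723 + 113 \cdot \frac{62}{7}}{40 \left(-51 + \frac{62}{7}\right)} = - \frac{-3723 + \frac{7006}{7}}{40 \left(- \frac{295}{7}\right)} = - \frac{\left(-7\right) \left(-19055\right)}{40 \cdot 295 \cdot 7} = \left(-1\right) \frac{3811}{2360} = - \frac{3811}{2360}$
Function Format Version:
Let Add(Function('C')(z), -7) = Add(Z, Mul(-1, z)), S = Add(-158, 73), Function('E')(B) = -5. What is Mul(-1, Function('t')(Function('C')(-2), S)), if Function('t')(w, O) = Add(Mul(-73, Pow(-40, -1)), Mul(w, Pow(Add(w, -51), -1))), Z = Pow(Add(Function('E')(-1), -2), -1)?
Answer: Rational(-3811, 2360) ≈ -1.6148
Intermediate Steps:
Z = Rational(-1, 7) (Z = Pow(Add(-5, -2), -1) = Pow(-7, -1) = Rational(-1, 7) ≈ -0.14286)
S = -85
Function('C')(z) = Add(Rational(48, 7), Mul(-1, z)) (Function('C')(z) = Add(7, Add(Rational(-1, 7), Mul(-1, z))) = Add(Rational(48, 7), Mul(-1, z)))
Function('t')(w, O) = Add(Rational(73, 40), Mul(w, Pow(Add(-51, w), -1))) (Function('t')(w, O) = Add(Mul(-73, Rational(-1, 40)), Mul(w, Pow(Add(-51, w), -1))) = Add(Rational(73, 40), Mul(w, Pow(Add(-51, w), -1))))
Mul(-1, Function('t')(Function('C')(-2), S)) = Mul(-1, Mul(Rational(1, 40), Pow(Add(-51, Add(Rational(48, 7), Mul(-1, -2))), -1), Add(-3723, Mul(113, Add(Rational(48, 7), Mul(-1, -2)))))) = Mul(-1, Mul(Rational(1, 40), Pow(Add(-51, Add(Rational(48, 7), 2)), -1), Add(-3723, Mul(113, Add(Rational(48, 7), 2))))) = Mul(-1, Mul(Rational(1, 40), Pow(Add(-51, Rational(62, 7)), -1), Add(-3723, Mul(113, Rational(62, 7))))) = Mul(-1, Mul(Rational(1, 40), Pow(Rational(-295, 7), -1), Add(-3723, Rational(7006, 7)))) = Mul(-1, Mul(Rational(1, 40), Rational(-7, 295), Rational(-19055, 7))) = Mul(-1, Rational(3811, 2360)) = Rational(-3811, 2360)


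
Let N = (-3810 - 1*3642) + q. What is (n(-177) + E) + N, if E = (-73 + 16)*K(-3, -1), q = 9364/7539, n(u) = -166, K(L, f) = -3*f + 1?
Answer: -59141630/7539 ≈ -7844.8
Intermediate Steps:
K(L, f) = 1 - 3*f
q = 9364/7539 (q = 9364*(1/7539) = 9364/7539 ≈ 1.2421)
E = -228 (E = (-73 + 16)*(1 - 3*(-1)) = -57*(1 + 3) = -57*4 = -228)
N = -56171264/7539 (N = (-3810 - 1*3642) + 9364/7539 = (-3810 - 3642) + 9364/7539 = -7452 + 9364/7539 = -56171264/7539 ≈ -7450.8)
(n(-177) + E) + N = (-166 - 228) - 56171264/7539 = -394 - 56171264/7539 = -59141630/7539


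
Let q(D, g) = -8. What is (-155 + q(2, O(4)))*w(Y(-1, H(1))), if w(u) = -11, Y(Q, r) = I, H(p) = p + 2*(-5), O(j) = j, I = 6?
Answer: 1793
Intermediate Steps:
H(p) = -10 + p (H(p) = p - 10 = -10 + p)
Y(Q, r) = 6
(-155 + q(2, O(4)))*w(Y(-1, H(1))) = (-155 - 8)*(-11) = -163*(-11) = 1793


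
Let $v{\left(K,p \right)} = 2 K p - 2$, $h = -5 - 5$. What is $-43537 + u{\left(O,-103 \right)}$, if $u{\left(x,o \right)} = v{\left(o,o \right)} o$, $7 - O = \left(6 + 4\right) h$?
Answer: $-2228785$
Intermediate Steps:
$h = -10$ ($h = -5 - 5 = -10$)
$v{\left(K,p \right)} = -2 + 2 K p$ ($v{\left(K,p \right)} = 2 K p - 2 = -2 + 2 K p$)
$O = 107$ ($O = 7 - \left(6 + 4\right) \left(-10\right) = 7 - 10 \left(-10\right) = 7 - -100 = 7 + 100 = 107$)
$u{\left(x,o \right)} = o \left(-2 + 2 o^{2}\right)$ ($u{\left(x,o \right)} = \left(-2 + 2 o o\right) o = \left(-2 + 2 o^{2}\right) o = o \left(-2 + 2 o^{2}\right)$)
$-43537 + u{\left(O,-103 \right)} = -43537 + 2 \left(-103\right) \left(-1 + \left(-103\right)^{2}\right) = -43537 + 2 \left(-103\right) \left(-1 + 10609\right) = -43537 + 2 \left(-103\right) 10608 = -43537 - 2185248 = -2228785$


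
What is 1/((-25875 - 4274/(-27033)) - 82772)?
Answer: -27033/2937050077 ≈ -9.2041e-6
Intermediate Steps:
1/((-25875 - 4274/(-27033)) - 82772) = 1/((-25875 - 4274*(-1)/27033) - 82772) = 1/((-25875 - 1*(-4274/27033)) - 82772) = 1/((-25875 + 4274/27033) - 82772) = 1/(-699474601/27033 - 82772) = 1/(-2937050077/27033) = -27033/2937050077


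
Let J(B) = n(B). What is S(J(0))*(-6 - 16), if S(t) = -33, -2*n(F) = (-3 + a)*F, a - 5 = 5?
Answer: 726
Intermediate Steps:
a = 10 (a = 5 + 5 = 10)
n(F) = -7*F/2 (n(F) = -(-3 + 10)*F/2 = -7*F/2)
J(B) = -7*B/2
S(J(0))*(-6 - 16) = -33*(-6 - 16) = -33*(-22) = 726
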